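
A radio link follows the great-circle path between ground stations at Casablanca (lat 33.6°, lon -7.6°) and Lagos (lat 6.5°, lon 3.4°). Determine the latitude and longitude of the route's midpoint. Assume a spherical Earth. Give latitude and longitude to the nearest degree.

≈ lat 20°, lon -2°

Write both endpoints as unit vectors p₁, p₂ with components (cos φ cos λ, cos φ sin λ, sin φ).
The central angle between the endpoints is δ = arccos(p₁·p₂) ≈ 0.505 rad (29.0°).
Interpolate at f = 1/2 with slerp weights a = sin((1−f)δ)/sin δ ≈ 0.516, b = sin(fδ)/sin δ ≈ 0.516.
p = a·p₁ + b·p₂ ≈ (0.939, -0.026, 0.344); φ = arcsin(p_z) ≈ 20.13°, λ = atan2(p_y, p_x) ≈ -1.61°.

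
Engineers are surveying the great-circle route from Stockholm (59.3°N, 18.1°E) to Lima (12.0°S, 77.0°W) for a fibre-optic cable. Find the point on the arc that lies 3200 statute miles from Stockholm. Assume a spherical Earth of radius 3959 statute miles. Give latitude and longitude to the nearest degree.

Convert each endpoint to a unit vector on the sphere (x = cos φ cos λ, y = cos φ sin λ, z = sin φ).
The central angle between the endpoints is δ = arccos(p₁·p₂) ≈ 1.796 rad (102.9°). The total great-circle distance is δ·R ≈ 1.796 × 3959 ≈ 7110 mi, so the target fraction is f = 3200/7110 ≈ 0.450.
Interpolate at f ≈ 0.450 with slerp weights a = sin((1−f)δ)/sin δ ≈ 0.856, b = sin(fδ)/sin δ ≈ 0.742.
p = a·p₁ + b·p₂ ≈ (0.579, -0.571, 0.582); φ = arcsin(p_z) ≈ 35.59°, λ = atan2(p_y, p_x) ≈ -44.62°.

≈ 36°N, 45°W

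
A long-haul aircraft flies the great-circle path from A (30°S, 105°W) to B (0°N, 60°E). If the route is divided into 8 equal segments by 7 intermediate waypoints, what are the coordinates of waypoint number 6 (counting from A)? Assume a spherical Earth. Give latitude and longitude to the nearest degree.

≈ (33°S, 43°E)

Write both endpoints as unit vectors p₁, p₂ with components (cos φ cos λ, cos φ sin λ, sin φ).
The central angle between the endpoints is δ = arccos(p₁·p₂) ≈ 2.562 rad (146.8°).
Interpolate at f = 6/8 with slerp weights a = sin((1−f)δ)/sin δ ≈ 1.091, b = sin(fδ)/sin δ ≈ 1.714.
p = a·p₁ + b·p₂ ≈ (0.613, 0.572, -0.545); φ = arcsin(p_z) ≈ -33.04°, λ = atan2(p_y, p_x) ≈ 43.05°.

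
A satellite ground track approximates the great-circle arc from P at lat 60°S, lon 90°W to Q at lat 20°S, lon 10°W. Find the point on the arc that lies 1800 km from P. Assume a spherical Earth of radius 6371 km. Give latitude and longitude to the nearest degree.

≈ lat 57°S, lon 59°W

Convert each endpoint to a unit vector on the sphere (x = cos φ cos λ, y = cos φ sin λ, z = sin φ).
The central angle between the endpoints is δ = arccos(p₁·p₂) ≈ 1.183 rad (67.8°). The total great-circle distance is δ·R ≈ 1.183 × 6371 ≈ 7539 km, so the target fraction is f = 1800/7539 ≈ 0.239.
Interpolate at f ≈ 0.239 with slerp weights a = sin((1−f)δ)/sin δ ≈ 0.847, b = sin(fδ)/sin δ ≈ 0.301.
p = a·p₁ + b·p₂ ≈ (0.279, -0.472, -0.836); φ = arcsin(p_z) ≈ -56.74°, λ = atan2(p_y, p_x) ≈ -59.47°.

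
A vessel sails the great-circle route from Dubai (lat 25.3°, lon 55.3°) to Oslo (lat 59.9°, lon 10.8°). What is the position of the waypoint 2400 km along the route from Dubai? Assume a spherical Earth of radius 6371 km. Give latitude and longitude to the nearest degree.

≈ lat 43°, lon 41°

Write both endpoints as unit vectors p₁, p₂ with components (cos φ cos λ, cos φ sin λ, sin φ).
The central angle between the endpoints is δ = arccos(p₁·p₂) ≈ 0.805 rad (46.1°). The total great-circle distance is δ·R ≈ 0.805 × 6371 ≈ 5129 km, so the target fraction is f = 2400/5129 ≈ 0.468.
Interpolate at f ≈ 0.468 with slerp weights a = sin((1−f)δ)/sin δ ≈ 0.576, b = sin(fδ)/sin δ ≈ 0.510.
p = a·p₁ + b·p₂ ≈ (0.548, 0.476, 0.688); φ = arcsin(p_z) ≈ 43.45°, λ = atan2(p_y, p_x) ≈ 40.99°.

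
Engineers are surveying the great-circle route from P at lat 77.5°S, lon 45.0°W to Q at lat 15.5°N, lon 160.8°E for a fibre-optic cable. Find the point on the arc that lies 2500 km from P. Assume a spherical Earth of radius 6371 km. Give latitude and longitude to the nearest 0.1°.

≈ lat 77.2°S, lon 170.9°W

From cos δ = sin φ₁ sin φ₂ + cos φ₁ cos φ₂ cos Δλ, the central angle is δ ≈ 2.036 rad (116.7°). The total great-circle distance is δ·R ≈ 2.036 × 6371 ≈ 12972 km, so the target fraction is f = 2500/12972 ≈ 0.193.
Interpolate at f ≈ 0.193 with slerp weights a = sin((1−f)δ)/sin δ ≈ 1.116, b = sin(fδ)/sin δ ≈ 0.428.
p = a·p₁ + b·p₂ ≈ (-0.219, -0.035, -0.975); φ = arcsin(p_z) ≈ -77.21°, λ = atan2(p_y, p_x) ≈ -170.85°.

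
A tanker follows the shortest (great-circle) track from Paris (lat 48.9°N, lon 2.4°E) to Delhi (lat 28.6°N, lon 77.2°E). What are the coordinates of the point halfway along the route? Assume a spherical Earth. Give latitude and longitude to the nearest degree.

≈ lat 45°N, lon 46°E

Write both endpoints as unit vectors p₁, p₂ with components (cos φ cos λ, cos φ sin λ, sin φ).
The central angle between the endpoints is δ = arccos(p₁·p₂) ≈ 1.033 rad (59.2°).
Interpolate at f = 1/2 with slerp weights a = sin((1−f)δ)/sin δ ≈ 0.575, b = sin(fδ)/sin δ ≈ 0.575.
p = a·p₁ + b·p₂ ≈ (0.490, 0.508, 0.709); φ = arcsin(p_z) ≈ 45.12°, λ = atan2(p_y, p_x) ≈ 46.07°.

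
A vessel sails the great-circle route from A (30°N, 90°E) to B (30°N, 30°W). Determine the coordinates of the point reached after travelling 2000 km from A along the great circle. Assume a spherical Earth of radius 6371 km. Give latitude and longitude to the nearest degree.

≈ (41°N, 72°E)

Convert each endpoint to a unit vector on the sphere (x = cos φ cos λ, y = cos φ sin λ, z = sin φ).
The central angle between the endpoints is δ = arccos(p₁·p₂) ≈ 1.696 rad (97.2°). The total great-circle distance is δ·R ≈ 1.696 × 6371 ≈ 10806 km, so the target fraction is f = 2000/10806 ≈ 0.185.
Interpolate at f ≈ 0.185 with slerp weights a = sin((1−f)δ)/sin δ ≈ 0.990, b = sin(fδ)/sin δ ≈ 0.311.
p = a·p₁ + b·p₂ ≈ (0.233, 0.723, 0.651); φ = arcsin(p_z) ≈ 40.59°, λ = atan2(p_y, p_x) ≈ 72.10°.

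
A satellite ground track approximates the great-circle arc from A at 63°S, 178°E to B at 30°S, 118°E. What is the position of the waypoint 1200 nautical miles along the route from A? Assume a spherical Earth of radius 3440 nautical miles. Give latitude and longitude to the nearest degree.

≈ 54°S, 144°E

Write both endpoints as unit vectors p₁, p₂ with components (cos φ cos λ, cos φ sin λ, sin φ).
The central angle between the endpoints is δ = arccos(p₁·p₂) ≈ 0.874 rad (50.1°). The total great-circle distance is δ·R ≈ 0.874 × 3440 ≈ 3005 nmi, so the target fraction is f = 1200/3005 ≈ 0.399.
Interpolate at f ≈ 0.399 with slerp weights a = sin((1−f)δ)/sin δ ≈ 0.653, b = sin(fδ)/sin δ ≈ 0.446.
p = a·p₁ + b·p₂ ≈ (-0.478, 0.351, -0.805); φ = arcsin(p_z) ≈ -53.63°, λ = atan2(p_y, p_x) ≈ 143.68°.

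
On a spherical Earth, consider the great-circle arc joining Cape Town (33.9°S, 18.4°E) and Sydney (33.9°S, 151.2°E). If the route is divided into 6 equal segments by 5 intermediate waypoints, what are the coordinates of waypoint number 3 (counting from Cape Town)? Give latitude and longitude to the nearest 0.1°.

The haversine formula gives a central angle δ ≈ 1.728 rad (99.0°) between the endpoints.
Interpolate at f = 3/6 with slerp weights a = sin((1−f)δ)/sin δ ≈ 0.770, b = sin(fδ)/sin δ ≈ 0.770.
p = a·p₁ + b·p₂ ≈ (0.046, 0.510, -0.859); φ = arcsin(p_z) ≈ -59.21°, λ = atan2(p_y, p_x) ≈ 84.80°.

≈ 59.2°S, 84.8°E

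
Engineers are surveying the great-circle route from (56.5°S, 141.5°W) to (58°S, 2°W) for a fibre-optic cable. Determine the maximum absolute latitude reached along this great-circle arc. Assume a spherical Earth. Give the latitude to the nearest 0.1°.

≈ 77.5°S

The great circle lies in the plane with unit normal n̂ = (p₁ × p₂)/|p₁ × p₂|.
Here n̂_z ≈ +0.217; the vertex latitude is φ_max = arccos|n̂_z| ≈ 77.5°.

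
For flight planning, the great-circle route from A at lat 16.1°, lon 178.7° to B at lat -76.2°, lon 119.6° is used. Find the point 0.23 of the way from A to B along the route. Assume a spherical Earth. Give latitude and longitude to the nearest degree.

≈ lat -6°, lon 174°

Convert each endpoint to a unit vector on the sphere (x = cos φ cos λ, y = cos φ sin λ, z = sin φ).
The central angle between the endpoints is δ = arccos(p₁·p₂) ≈ 1.723 rad (98.7°).
Interpolate at f = 0.23 with slerp weights a = sin((1−f)δ)/sin δ ≈ 0.982, b = sin(fδ)/sin δ ≈ 0.391.
p = a·p₁ + b·p₂ ≈ (-0.989, 0.102, -0.107); φ = arcsin(p_z) ≈ -6.14°, λ = atan2(p_y, p_x) ≈ 174.09°.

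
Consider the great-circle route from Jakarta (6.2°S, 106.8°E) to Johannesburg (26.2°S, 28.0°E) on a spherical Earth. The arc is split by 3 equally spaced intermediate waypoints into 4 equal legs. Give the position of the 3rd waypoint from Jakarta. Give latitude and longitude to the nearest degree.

The haversine formula gives a central angle δ ≈ 1.348 rad (77.2°) between the endpoints.
Interpolate at f = 3/4 with slerp weights a = sin((1−f)δ)/sin δ ≈ 0.339, b = sin(fδ)/sin δ ≈ 0.869.
p = a·p₁ + b·p₂ ≈ (0.591, 0.689, -0.420); φ = arcsin(p_z) ≈ -24.85°, λ = atan2(p_y, p_x) ≈ 49.37°.

≈ (25°S, 49°E)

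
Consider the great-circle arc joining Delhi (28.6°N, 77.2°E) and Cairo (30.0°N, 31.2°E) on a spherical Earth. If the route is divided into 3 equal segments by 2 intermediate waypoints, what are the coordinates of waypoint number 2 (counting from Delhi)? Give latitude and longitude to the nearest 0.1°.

Write both endpoints as unit vectors p₁, p₂ with components (cos φ cos λ, cos φ sin λ, sin φ).
The central angle between the endpoints is δ = arccos(p₁·p₂) ≈ 0.696 rad (39.9°).
Interpolate at f = 2/3 with slerp weights a = sin((1−f)δ)/sin δ ≈ 0.359, b = sin(fδ)/sin δ ≈ 0.698.
p = a·p₁ + b·p₂ ≈ (0.587, 0.620, 0.521); φ = arcsin(p_z) ≈ 31.38°, λ = atan2(p_y, p_x) ≈ 46.58°.

≈ (31.4°N, 46.6°E)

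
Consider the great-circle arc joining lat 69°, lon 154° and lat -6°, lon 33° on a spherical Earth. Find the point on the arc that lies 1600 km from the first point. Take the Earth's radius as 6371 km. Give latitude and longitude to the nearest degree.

≈ lat 71°, lon 111°

Convert each endpoint to a unit vector on the sphere (x = cos φ cos λ, y = cos φ sin λ, z = sin φ).
The central angle between the endpoints is δ = arccos(p₁·p₂) ≈ 1.856 rad (106.3°). The total great-circle distance is δ·R ≈ 1.856 × 6371 ≈ 11823 km, so the target fraction is f = 1600/11823 ≈ 0.135.
Interpolate at f ≈ 0.135 with slerp weights a = sin((1−f)δ)/sin δ ≈ 1.041, b = sin(fδ)/sin δ ≈ 0.259.
p = a·p₁ + b·p₂ ≈ (-0.119, 0.304, 0.945); φ = arcsin(p_z) ≈ 70.94°, λ = atan2(p_y, p_x) ≈ 111.46°.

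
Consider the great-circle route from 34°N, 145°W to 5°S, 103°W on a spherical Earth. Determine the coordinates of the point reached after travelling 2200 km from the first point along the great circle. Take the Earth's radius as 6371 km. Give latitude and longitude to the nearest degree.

Write both endpoints as unit vectors p₁, p₂ with components (cos φ cos λ, cos φ sin λ, sin φ).
The central angle between the endpoints is δ = arccos(p₁·p₂) ≈ 0.970 rad (55.6°). The total great-circle distance is δ·R ≈ 0.970 × 6371 ≈ 6182 km, so the target fraction is f = 2200/6182 ≈ 0.356.
Interpolate at f ≈ 0.356 with slerp weights a = sin((1−f)δ)/sin δ ≈ 0.709, b = sin(fδ)/sin δ ≈ 0.410.
p = a·p₁ + b·p₂ ≈ (-0.574, -0.735, 0.361); φ = arcsin(p_z) ≈ 21.15°, λ = atan2(p_y, p_x) ≈ -127.95°.

≈ 21°N, 128°W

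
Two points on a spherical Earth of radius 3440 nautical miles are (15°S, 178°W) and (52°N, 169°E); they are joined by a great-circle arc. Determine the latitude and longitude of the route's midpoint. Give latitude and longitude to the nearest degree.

Write both endpoints as unit vectors p₁, p₂ with components (cos φ cos λ, cos φ sin λ, sin φ).
The central angle between the endpoints is δ = arccos(p₁·p₂) ≈ 1.186 rad (67.9°).
Interpolate at f = 1/2 with slerp weights a = sin((1−f)δ)/sin δ ≈ 0.603, b = sin(fδ)/sin δ ≈ 0.603.
p = a·p₁ + b·p₂ ≈ (-0.946, 0.051, 0.319); φ = arcsin(p_z) ≈ 18.61°, λ = atan2(p_y, p_x) ≈ 176.95°.

≈ (19°N, 177°E)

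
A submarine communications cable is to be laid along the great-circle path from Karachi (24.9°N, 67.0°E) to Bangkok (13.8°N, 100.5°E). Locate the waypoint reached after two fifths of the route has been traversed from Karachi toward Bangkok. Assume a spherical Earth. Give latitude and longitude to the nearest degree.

≈ (21°N, 81°E)

From cos δ = sin φ₁ sin φ₂ + cos φ₁ cos φ₂ cos Δλ, the central angle is δ ≈ 0.583 rad (33.4°).
Interpolate at f = 2/5 with slerp weights a = sin((1−f)δ)/sin δ ≈ 0.622, b = sin(fδ)/sin δ ≈ 0.420.
p = a·p₁ + b·p₂ ≈ (0.146, 0.921, 0.362); φ = arcsin(p_z) ≈ 21.24°, λ = atan2(p_y, p_x) ≈ 80.97°.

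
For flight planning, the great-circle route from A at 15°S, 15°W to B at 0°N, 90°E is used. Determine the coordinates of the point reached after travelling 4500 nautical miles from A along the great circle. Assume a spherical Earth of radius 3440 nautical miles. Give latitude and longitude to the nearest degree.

≈ 8°S, 61°E

The haversine formula gives a central angle δ ≈ 1.823 rad (104.5°) between the endpoints. The total great-circle distance is δ·R ≈ 1.823 × 3440 ≈ 6273 nmi, so the target fraction is f = 4500/6273 ≈ 0.717.
Interpolate at f ≈ 0.717 with slerp weights a = sin((1−f)δ)/sin δ ≈ 0.509, b = sin(fδ)/sin δ ≈ 0.997.
p = a·p₁ + b·p₂ ≈ (0.475, 0.870, -0.132); φ = arcsin(p_z) ≈ -7.57°, λ = atan2(p_y, p_x) ≈ 61.38°.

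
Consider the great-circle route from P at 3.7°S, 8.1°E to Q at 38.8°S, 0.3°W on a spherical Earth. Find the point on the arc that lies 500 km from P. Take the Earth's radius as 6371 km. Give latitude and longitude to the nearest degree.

≈ 8°S, 7°E

The haversine formula gives a central angle δ ≈ 0.627 rad (35.9°) between the endpoints. The total great-circle distance is δ·R ≈ 0.627 × 6371 ≈ 3994 km, so the target fraction is f = 500/3994 ≈ 0.125.
Interpolate at f ≈ 0.125 with slerp weights a = sin((1−f)δ)/sin δ ≈ 0.889, b = sin(fδ)/sin δ ≈ 0.134.
p = a·p₁ + b·p₂ ≈ (0.982, 0.124, -0.141); φ = arcsin(p_z) ≈ -8.11°, λ = atan2(p_y, p_x) ≈ 7.22°.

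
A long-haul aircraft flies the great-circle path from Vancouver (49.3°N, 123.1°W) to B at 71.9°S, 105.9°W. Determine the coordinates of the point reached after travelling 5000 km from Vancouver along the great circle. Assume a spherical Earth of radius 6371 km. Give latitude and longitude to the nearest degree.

Convert each endpoint to a unit vector on the sphere (x = cos φ cos λ, y = cos φ sin λ, z = sin φ).
The central angle between the endpoints is δ = arccos(p₁·p₂) ≈ 2.126 rad (121.8°). The total great-circle distance is δ·R ≈ 2.126 × 6371 ≈ 13545 km, so the target fraction is f = 5000/13545 ≈ 0.369.
Interpolate at f ≈ 0.369 with slerp weights a = sin((1−f)δ)/sin δ ≈ 1.146, b = sin(fδ)/sin δ ≈ 0.832.
p = a·p₁ + b·p₂ ≈ (-0.479, -0.874, 0.078); φ = arcsin(p_z) ≈ 4.49°, λ = atan2(p_y, p_x) ≈ -118.70°.

≈ 4°N, 119°W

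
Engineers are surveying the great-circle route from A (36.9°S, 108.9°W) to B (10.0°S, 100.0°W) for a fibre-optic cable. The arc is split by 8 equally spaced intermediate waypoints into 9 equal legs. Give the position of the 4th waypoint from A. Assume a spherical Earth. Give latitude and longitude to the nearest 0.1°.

≈ (25.0°S, 104.5°W)

Convert each endpoint to a unit vector on the sphere (x = cos φ cos λ, y = cos φ sin λ, z = sin φ).
The central angle between the endpoints is δ = arccos(p₁·p₂) ≈ 0.490 rad (28.1°).
Interpolate at f = 4/9 with slerp weights a = sin((1−f)δ)/sin δ ≈ 0.571, b = sin(fδ)/sin δ ≈ 0.459.
p = a·p₁ + b·p₂ ≈ (-0.226, -0.877, -0.423); φ = arcsin(p_z) ≈ -25.01°, λ = atan2(p_y, p_x) ≈ -104.47°.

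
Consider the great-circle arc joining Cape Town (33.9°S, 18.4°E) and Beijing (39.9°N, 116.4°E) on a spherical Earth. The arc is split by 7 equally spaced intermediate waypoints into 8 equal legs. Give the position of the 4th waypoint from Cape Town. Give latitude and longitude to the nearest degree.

Write both endpoints as unit vectors p₁, p₂ with components (cos φ cos λ, cos φ sin λ, sin φ).
The central angle between the endpoints is δ = arccos(p₁·p₂) ≈ 2.034 rad (116.5°).
Interpolate at f = 4/8 with slerp weights a = sin((1−f)δ)/sin δ ≈ 0.950, b = sin(fδ)/sin δ ≈ 0.950.
p = a·p₁ + b·p₂ ≈ (0.424, 0.902, 0.080); φ = arcsin(p_z) ≈ 4.56°, λ = atan2(p_y, p_x) ≈ 64.81°.

≈ 5°N, 65°E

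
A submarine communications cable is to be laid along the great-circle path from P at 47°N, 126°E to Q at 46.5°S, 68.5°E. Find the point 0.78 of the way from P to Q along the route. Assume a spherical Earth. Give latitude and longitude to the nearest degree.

Write both endpoints as unit vectors p₁, p₂ with components (cos φ cos λ, cos φ sin λ, sin φ).
The central angle between the endpoints is δ = arccos(p₁·p₂) ≈ 1.853 rad (106.2°).
Interpolate at f = 0.78 with slerp weights a = sin((1−f)δ)/sin δ ≈ 0.413, b = sin(fδ)/sin δ ≈ 1.033.
p = a·p₁ + b·p₂ ≈ (0.095, 0.889, -0.447); φ = arcsin(p_z) ≈ -26.58°, λ = atan2(p_y, p_x) ≈ 83.89°.

≈ 27°S, 84°E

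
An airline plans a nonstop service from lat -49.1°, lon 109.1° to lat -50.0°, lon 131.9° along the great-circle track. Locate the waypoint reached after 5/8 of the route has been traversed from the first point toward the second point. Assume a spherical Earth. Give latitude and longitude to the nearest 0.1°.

≈ lat -50.2°, lon 123.3°

Convert each endpoint to a unit vector on the sphere (x = cos φ cos λ, y = cos φ sin λ, z = sin φ).
The central angle between the endpoints is δ = arccos(p₁·p₂) ≈ 0.258 rad (14.8°).
Interpolate at f = 5/8 with slerp weights a = sin((1−f)δ)/sin δ ≈ 0.379, b = sin(fδ)/sin δ ≈ 0.629.
p = a·p₁ + b·p₂ ≈ (-0.351, 0.535, -0.768); φ = arcsin(p_z) ≈ -50.19°, λ = atan2(p_y, p_x) ≈ 123.27°.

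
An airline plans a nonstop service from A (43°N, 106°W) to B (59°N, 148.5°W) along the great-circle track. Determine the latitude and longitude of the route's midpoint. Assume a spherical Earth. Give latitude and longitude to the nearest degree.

Write both endpoints as unit vectors p₁, p₂ with components (cos φ cos λ, cos φ sin λ, sin φ).
The central angle between the endpoints is δ = arccos(p₁·p₂) ≈ 0.531 rad (30.4°).
Interpolate at f = 1/2 with slerp weights a = sin((1−f)δ)/sin δ ≈ 0.518, b = sin(fδ)/sin δ ≈ 0.518.
p = a·p₁ + b·p₂ ≈ (-0.332, -0.504, 0.798); φ = arcsin(p_z) ≈ 52.89°, λ = atan2(p_y, p_x) ≈ -123.39°.

≈ (53°N, 123°W)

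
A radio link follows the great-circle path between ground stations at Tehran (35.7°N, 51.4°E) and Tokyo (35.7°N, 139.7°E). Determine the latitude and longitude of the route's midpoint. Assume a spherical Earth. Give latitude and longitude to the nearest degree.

≈ 45°N, 96°E

Write both endpoints as unit vectors p₁, p₂ with components (cos φ cos λ, cos φ sin λ, sin φ).
The central angle between the endpoints is δ = arccos(p₁·p₂) ≈ 1.202 rad (68.9°).
Interpolate at f = 1/2 with slerp weights a = sin((1−f)δ)/sin δ ≈ 0.606, b = sin(fδ)/sin δ ≈ 0.606.
p = a·p₁ + b·p₂ ≈ (-0.068, 0.703, 0.708); φ = arcsin(p_z) ≈ 45.04°, λ = atan2(p_y, p_x) ≈ 95.55°.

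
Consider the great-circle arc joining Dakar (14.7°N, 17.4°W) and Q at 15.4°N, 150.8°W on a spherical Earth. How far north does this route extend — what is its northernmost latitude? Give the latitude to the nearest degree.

The great circle lies in the plane with unit normal n̂ = (p₁ × p₂)/|p₁ × p₂|.
Here n̂_z ≈ -0.827; the vertex latitude is φ_max = arccos|n̂_z| ≈ 34.2°.
Check via Clairaut: cos φ_max = |cos φ₁| · sin C = cos(14.7°)·sin(58.8°) ≈ 0.827, again giving ≈ 34.2°.

≈ 34°N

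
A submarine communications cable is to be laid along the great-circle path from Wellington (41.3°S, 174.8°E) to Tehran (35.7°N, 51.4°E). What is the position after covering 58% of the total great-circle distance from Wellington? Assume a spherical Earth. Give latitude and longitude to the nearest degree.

Write both endpoints as unit vectors p₁, p₂ with components (cos φ cos λ, cos φ sin λ, sin φ).
The central angle between the endpoints is δ = arccos(p₁·p₂) ≈ 2.376 rad (136.1°).
Interpolate at f = 0.58 with slerp weights a = sin((1−f)δ)/sin δ ≈ 1.213, b = sin(fδ)/sin δ ≈ 1.416.
p = a·p₁ + b·p₂ ≈ (-0.190, 0.981, 0.026); φ = arcsin(p_z) ≈ 1.50°, λ = atan2(p_y, p_x) ≈ 100.94°.

≈ (1°N, 101°E)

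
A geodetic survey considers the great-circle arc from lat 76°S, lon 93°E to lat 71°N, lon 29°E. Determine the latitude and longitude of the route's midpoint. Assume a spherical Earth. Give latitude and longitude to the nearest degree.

≈ lat 3°S, lon 56°E

Convert each endpoint to a unit vector on the sphere (x = cos φ cos λ, y = cos φ sin λ, z = sin φ).
The central angle between the endpoints is δ = arccos(p₁·p₂) ≈ 2.653 rad (152.0°).
Interpolate at f = 1/2 with slerp weights a = sin((1−f)δ)/sin δ ≈ 2.066, b = sin(fδ)/sin δ ≈ 2.066.
p = a·p₁ + b·p₂ ≈ (0.562, 0.825, -0.051); φ = arcsin(p_z) ≈ -2.93°, λ = atan2(p_y, p_x) ≈ 55.74°.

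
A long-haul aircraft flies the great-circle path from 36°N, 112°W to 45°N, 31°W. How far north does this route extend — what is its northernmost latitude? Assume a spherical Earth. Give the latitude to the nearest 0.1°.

The great circle lies in the plane with unit normal n̂ = (p₁ × p₂)/|p₁ × p₂|.
Here n̂_z ≈ +0.655; the vertex latitude is φ_max = arccos|n̂_z| ≈ 49.1°.
Check via Clairaut: cos φ_max = |cos φ₁| · sin C = cos(36.0°)·sin(54.0°) ≈ 0.655, again giving ≈ 49.1°.

≈ 49.1°N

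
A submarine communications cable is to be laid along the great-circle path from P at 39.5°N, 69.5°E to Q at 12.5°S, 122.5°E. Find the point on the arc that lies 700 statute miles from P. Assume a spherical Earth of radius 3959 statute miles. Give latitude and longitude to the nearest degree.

≈ 33°N, 79°E

From cos δ = sin φ₁ sin φ₂ + cos φ₁ cos φ₂ cos Δλ, the central angle is δ ≈ 1.250 rad (71.6°). The total great-circle distance is δ·R ≈ 1.250 × 3959 ≈ 4947 mi, so the target fraction is f = 700/4947 ≈ 0.141.
Interpolate at f ≈ 0.141 with slerp weights a = sin((1−f)δ)/sin δ ≈ 0.926, b = sin(fδ)/sin δ ≈ 0.185.
p = a·p₁ + b·p₂ ≈ (0.153, 0.822, 0.549); φ = arcsin(p_z) ≈ 33.29°, λ = atan2(p_y, p_x) ≈ 79.46°.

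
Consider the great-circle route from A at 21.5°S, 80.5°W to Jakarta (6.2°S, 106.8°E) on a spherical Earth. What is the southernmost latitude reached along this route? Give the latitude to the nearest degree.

≈ 76°S

The great circle lies in the plane with unit normal n̂ = (p₁ × p₂)/|p₁ × p₂|.
Here n̂_z ≈ -0.245; the vertex latitude is φ_max = arccos|n̂_z| ≈ 75.8°.
Check via Clairaut: cos φ_max = |cos φ₁| · sin C = cos(21.5°)·sin(164.7°) ≈ 0.245, again giving ≈ 75.8°.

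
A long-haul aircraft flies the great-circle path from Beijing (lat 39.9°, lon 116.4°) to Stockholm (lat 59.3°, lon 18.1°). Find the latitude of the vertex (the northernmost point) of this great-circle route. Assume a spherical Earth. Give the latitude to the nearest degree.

≈ 64°

The great circle lies in the plane with unit normal n̂ = (p₁ × p₂)/|p₁ × p₂|.
Here n̂_z ≈ -0.446; the vertex latitude is φ_max = arccos|n̂_z| ≈ 63.5°.
Check via Clairaut: cos φ_max = |cos φ₁| · sin C = cos(39.9°)·sin(35.6°) ≈ 0.446, again giving ≈ 63.5°.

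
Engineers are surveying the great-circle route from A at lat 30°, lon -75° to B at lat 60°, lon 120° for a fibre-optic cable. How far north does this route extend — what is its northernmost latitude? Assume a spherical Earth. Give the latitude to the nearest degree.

The great circle lies in the plane with unit normal n̂ = (p₁ × p₂)/|p₁ × p₂|.
Here n̂_z ≈ -0.112; the vertex latitude is φ_max = arccos|n̂_z| ≈ 83.6°.

≈ 84°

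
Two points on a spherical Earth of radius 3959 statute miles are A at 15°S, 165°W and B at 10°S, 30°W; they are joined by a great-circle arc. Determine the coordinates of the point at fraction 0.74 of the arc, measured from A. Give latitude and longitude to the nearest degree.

≈ 24°S, 62°W

From cos δ = sin φ₁ sin φ₂ + cos φ₁ cos φ₂ cos Δλ, the central angle is δ ≈ 2.249 rad (128.9°).
Interpolate at f = 0.74 with slerp weights a = sin((1−f)δ)/sin δ ≈ 0.709, b = sin(fδ)/sin δ ≈ 1.279.
p = a·p₁ + b·p₂ ≈ (0.429, -0.807, -0.406); φ = arcsin(p_z) ≈ -23.93°, λ = atan2(p_y, p_x) ≈ -62.00°.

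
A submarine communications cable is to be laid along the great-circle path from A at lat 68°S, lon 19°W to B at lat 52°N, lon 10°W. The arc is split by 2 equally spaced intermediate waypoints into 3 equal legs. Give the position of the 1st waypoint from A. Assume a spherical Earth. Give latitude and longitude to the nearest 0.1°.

≈ lat 28.0°S, lon 14.3°W

Convert each endpoint to a unit vector on the sphere (x = cos φ cos λ, y = cos φ sin λ, z = sin φ).
The central angle between the endpoints is δ = arccos(p₁·p₂) ≈ 2.098 rad (120.2°).
Interpolate at f = 1/3 with slerp weights a = sin((1−f)δ)/sin δ ≈ 1.140, b = sin(fδ)/sin δ ≈ 0.745.
p = a·p₁ + b·p₂ ≈ (0.855, -0.219, -0.470); φ = arcsin(p_z) ≈ -28.03°, λ = atan2(p_y, p_x) ≈ -14.34°.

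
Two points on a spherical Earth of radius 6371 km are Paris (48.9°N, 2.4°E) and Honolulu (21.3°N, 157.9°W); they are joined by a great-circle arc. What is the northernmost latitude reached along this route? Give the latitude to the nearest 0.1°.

≈ 77.5°N

The great circle lies in the plane with unit normal n̂ = (p₁ × p₂)/|p₁ × p₂|.
Here n̂_z ≈ -0.217; the vertex latitude is φ_max = arccos|n̂_z| ≈ 77.5°.
Check via Clairaut: cos φ_max = |cos φ₁| · sin C = cos(48.9°)·sin(19.2°) ≈ 0.217, again giving ≈ 77.5°.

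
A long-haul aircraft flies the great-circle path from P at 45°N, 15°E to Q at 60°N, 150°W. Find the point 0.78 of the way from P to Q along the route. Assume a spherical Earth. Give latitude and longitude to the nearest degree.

Write both endpoints as unit vectors p₁, p₂ with components (cos φ cos λ, cos φ sin λ, sin φ).
The central angle between the endpoints is δ = arccos(p₁·p₂) ≈ 1.297 rad (74.3°).
Interpolate at f = 0.78 with slerp weights a = sin((1−f)δ)/sin δ ≈ 0.292, b = sin(fδ)/sin δ ≈ 0.880.
p = a·p₁ + b·p₂ ≈ (-0.182, -0.167, 0.969); φ = arcsin(p_z) ≈ 75.73°, λ = atan2(p_y, p_x) ≈ -137.46°.

≈ 76°N, 137°W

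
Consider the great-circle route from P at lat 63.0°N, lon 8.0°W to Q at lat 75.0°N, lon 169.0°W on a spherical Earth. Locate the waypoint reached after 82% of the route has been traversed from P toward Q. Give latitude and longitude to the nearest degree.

The haversine formula gives a central angle δ ≈ 0.723 rad (41.4°) between the endpoints.
Interpolate at f = 0.82 with slerp weights a = sin((1−f)δ)/sin δ ≈ 0.196, b = sin(fδ)/sin δ ≈ 0.845.
p = a·p₁ + b·p₂ ≈ (-0.126, -0.054, 0.991); φ = arcsin(p_z) ≈ 82.10°, λ = atan2(p_y, p_x) ≈ -156.82°.

≈ lat 82°N, lon 157°W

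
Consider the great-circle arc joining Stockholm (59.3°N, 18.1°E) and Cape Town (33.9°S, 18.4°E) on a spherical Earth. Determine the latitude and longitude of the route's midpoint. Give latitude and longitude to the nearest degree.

≈ 13°N, 18°E

Convert each endpoint to a unit vector on the sphere (x = cos φ cos λ, y = cos φ sin λ, z = sin φ).
The central angle between the endpoints is δ = arccos(p₁·p₂) ≈ 1.627 rad (93.2°).
Interpolate at f = 1/2 with slerp weights a = sin((1−f)δ)/sin δ ≈ 0.728, b = sin(fδ)/sin δ ≈ 0.728.
p = a·p₁ + b·p₂ ≈ (0.926, 0.306, 0.220); φ = arcsin(p_z) ≈ 12.70°, λ = atan2(p_y, p_x) ≈ 18.29°.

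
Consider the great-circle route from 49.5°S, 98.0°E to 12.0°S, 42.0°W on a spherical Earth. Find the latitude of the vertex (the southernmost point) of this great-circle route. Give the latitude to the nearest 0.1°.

≈ 64.4°S

The great circle lies in the plane with unit normal n̂ = (p₁ × p₂)/|p₁ × p₂|.
Here n̂_z ≈ -0.432; the vertex latitude is φ_max = arccos|n̂_z| ≈ 64.4°.
Check via Clairaut: cos φ_max = |cos φ₁| · sin C = cos(49.5°)·sin(138.3°) ≈ 0.432, again giving ≈ 64.4°.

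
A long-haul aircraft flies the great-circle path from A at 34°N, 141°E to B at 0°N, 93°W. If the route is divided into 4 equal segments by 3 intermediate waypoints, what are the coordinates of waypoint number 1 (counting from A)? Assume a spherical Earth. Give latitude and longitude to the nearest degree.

The haversine formula gives a central angle δ ≈ 2.080 rad (119.2°) between the endpoints.
Interpolate at f = 1/4 with slerp weights a = sin((1−f)δ)/sin δ ≈ 1.145, b = sin(fδ)/sin δ ≈ 0.569.
p = a·p₁ + b·p₂ ≈ (-0.768, 0.029, 0.640); φ = arcsin(p_z) ≈ 39.82°, λ = atan2(p_y, p_x) ≈ 177.82°.

≈ 40°N, 178°E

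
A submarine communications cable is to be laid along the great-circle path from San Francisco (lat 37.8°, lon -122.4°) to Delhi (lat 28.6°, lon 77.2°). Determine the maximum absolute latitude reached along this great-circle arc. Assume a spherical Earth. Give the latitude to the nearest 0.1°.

≈ 75.6°

The great circle lies in the plane with unit normal n̂ = (p₁ × p₂)/|p₁ × p₂|.
Here n̂_z ≈ -0.249; the vertex latitude is φ_max = arccos|n̂_z| ≈ 75.6°.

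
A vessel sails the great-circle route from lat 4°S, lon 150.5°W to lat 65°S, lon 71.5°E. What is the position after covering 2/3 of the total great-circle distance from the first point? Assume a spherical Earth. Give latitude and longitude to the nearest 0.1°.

≈ lat 66.8°S, lon 165.6°E

Convert each endpoint to a unit vector on the sphere (x = cos φ cos λ, y = cos φ sin λ, z = sin φ).
The central angle between the endpoints is δ = arccos(p₁·p₂) ≈ 1.824 rad (104.5°).
Interpolate at f = 2/3 with slerp weights a = sin((1−f)δ)/sin δ ≈ 0.590, b = sin(fδ)/sin δ ≈ 0.968.
p = a·p₁ + b·p₂ ≈ (-0.382, 0.098, -0.919); φ = arcsin(p_z) ≈ -66.75°, λ = atan2(p_y, p_x) ≈ 165.57°.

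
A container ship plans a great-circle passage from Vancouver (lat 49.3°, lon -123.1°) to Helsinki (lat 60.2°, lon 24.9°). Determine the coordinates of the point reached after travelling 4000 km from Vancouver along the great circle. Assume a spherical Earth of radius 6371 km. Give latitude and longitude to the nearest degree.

Write both endpoints as unit vectors p₁, p₂ with components (cos φ cos λ, cos φ sin λ, sin φ).
The central angle between the endpoints is δ = arccos(p₁·p₂) ≈ 1.178 rad (67.5°). The total great-circle distance is δ·R ≈ 1.178 × 6371 ≈ 7503 km, so the target fraction is f = 4000/7503 ≈ 0.533.
Interpolate at f ≈ 0.533 with slerp weights a = sin((1−f)δ)/sin δ ≈ 0.566, b = sin(fδ)/sin δ ≈ 0.636.
p = a·p₁ + b·p₂ ≈ (0.085, -0.176, 0.981); φ = arcsin(p_z) ≈ 78.73°, λ = atan2(p_y, p_x) ≈ -64.17°.

≈ lat 79°, lon -64°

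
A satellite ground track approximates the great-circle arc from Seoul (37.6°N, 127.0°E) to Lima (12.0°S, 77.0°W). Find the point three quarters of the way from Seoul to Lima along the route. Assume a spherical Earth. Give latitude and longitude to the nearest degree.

Write both endpoints as unit vectors p₁, p₂ with components (cos φ cos λ, cos φ sin λ, sin φ).
The central angle between the endpoints is δ = arccos(p₁·p₂) ≈ 2.559 rad (146.6°).
Interpolate at f = 3/4 with slerp weights a = sin((1−f)δ)/sin δ ≈ 1.084, b = sin(fδ)/sin δ ≈ 1.708.
p = a·p₁ + b·p₂ ≈ (-0.141, -0.941, 0.307); φ = arcsin(p_z) ≈ 17.85°, λ = atan2(p_y, p_x) ≈ -98.54°.

≈ (18°N, 99°W)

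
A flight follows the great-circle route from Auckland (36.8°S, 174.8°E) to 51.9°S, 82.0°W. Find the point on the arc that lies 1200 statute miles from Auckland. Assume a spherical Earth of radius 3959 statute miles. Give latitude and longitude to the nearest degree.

From cos δ = sin φ₁ sin φ₂ + cos φ₁ cos φ₂ cos Δλ, the central angle is δ ≈ 1.204 rad (69.0°). The total great-circle distance is δ·R ≈ 1.204 × 3959 ≈ 4767 mi, so the target fraction is f = 1200/4767 ≈ 0.252.
Interpolate at f ≈ 0.252 with slerp weights a = sin((1−f)δ)/sin δ ≈ 0.840, b = sin(fδ)/sin δ ≈ 0.320.
p = a·p₁ + b·p₂ ≈ (-0.642, -0.134, -0.755); φ = arcsin(p_z) ≈ -49.00°, λ = atan2(p_y, p_x) ≈ -168.18°.

≈ 49°S, 168°W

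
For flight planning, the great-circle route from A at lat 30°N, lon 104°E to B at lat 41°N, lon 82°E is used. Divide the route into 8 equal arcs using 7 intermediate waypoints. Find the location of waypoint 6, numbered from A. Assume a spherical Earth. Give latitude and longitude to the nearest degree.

Convert each endpoint to a unit vector on the sphere (x = cos φ cos λ, y = cos φ sin λ, z = sin φ).
The central angle between the endpoints is δ = arccos(p₁·p₂) ≈ 0.365 rad (20.9°).
Interpolate at f = 6/8 with slerp weights a = sin((1−f)δ)/sin δ ≈ 0.255, b = sin(fδ)/sin δ ≈ 0.757.
p = a·p₁ + b·p₂ ≈ (0.026, 0.781, 0.625); φ = arcsin(p_z) ≈ 38.65°, λ = atan2(p_y, p_x) ≈ 88.09°.

≈ lat 39°N, lon 88°E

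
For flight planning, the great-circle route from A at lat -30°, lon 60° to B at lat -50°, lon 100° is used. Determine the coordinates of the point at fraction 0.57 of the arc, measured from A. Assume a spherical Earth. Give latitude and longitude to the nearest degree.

The haversine formula gives a central angle δ ≈ 0.628 rad (36.0°) between the endpoints.
Interpolate at f = 0.57 with slerp weights a = sin((1−f)δ)/sin δ ≈ 0.454, b = sin(fδ)/sin δ ≈ 0.596.
p = a·p₁ + b·p₂ ≈ (0.130, 0.718, -0.684); φ = arcsin(p_z) ≈ -43.14°, λ = atan2(p_y, p_x) ≈ 79.73°.

≈ lat -43°, lon 80°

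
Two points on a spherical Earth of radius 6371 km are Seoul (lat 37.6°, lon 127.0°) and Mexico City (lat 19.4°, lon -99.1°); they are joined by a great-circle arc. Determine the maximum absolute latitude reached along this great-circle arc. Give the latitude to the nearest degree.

The great circle lies in the plane with unit normal n̂ = (p₁ × p₂)/|p₁ × p₂|.
Here n̂_z ≈ +0.567; the vertex latitude is φ_max = arccos|n̂_z| ≈ 55.4°.

≈ 55°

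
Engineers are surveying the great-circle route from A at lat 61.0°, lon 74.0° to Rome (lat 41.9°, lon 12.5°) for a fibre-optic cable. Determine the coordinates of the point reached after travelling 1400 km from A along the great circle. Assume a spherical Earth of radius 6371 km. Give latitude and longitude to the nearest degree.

≈ lat 59°, lon 49°

Convert each endpoint to a unit vector on the sphere (x = cos φ cos λ, y = cos φ sin λ, z = sin φ).
The central angle between the endpoints is δ = arccos(p₁·p₂) ≈ 0.713 rad (40.9°). The total great-circle distance is δ·R ≈ 0.713 × 6371 ≈ 4544 km, so the target fraction is f = 1400/4544 ≈ 0.308.
Interpolate at f ≈ 0.308 with slerp weights a = sin((1−f)δ)/sin δ ≈ 0.724, b = sin(fδ)/sin δ ≈ 0.333.
p = a·p₁ + b·p₂ ≈ (0.339, 0.391, 0.856); φ = arcsin(p_z) ≈ 58.84°, λ = atan2(p_y, p_x) ≈ 49.09°.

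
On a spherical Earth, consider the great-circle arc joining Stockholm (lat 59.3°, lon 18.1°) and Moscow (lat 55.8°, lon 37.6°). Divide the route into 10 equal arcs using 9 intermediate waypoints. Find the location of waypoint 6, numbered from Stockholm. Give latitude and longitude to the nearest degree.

Write both endpoints as unit vectors p₁, p₂ with components (cos φ cos λ, cos φ sin λ, sin φ).
The central angle between the endpoints is δ = arccos(p₁·p₂) ≈ 0.192 rad (11.0°).
Interpolate at f = 6/10 with slerp weights a = sin((1−f)δ)/sin δ ≈ 0.402, b = sin(fδ)/sin δ ≈ 0.602.
p = a·p₁ + b·p₂ ≈ (0.463, 0.270, 0.844); φ = arcsin(p_z) ≈ 57.56°, λ = atan2(p_y, p_x) ≈ 30.26°.

≈ lat 58°, lon 30°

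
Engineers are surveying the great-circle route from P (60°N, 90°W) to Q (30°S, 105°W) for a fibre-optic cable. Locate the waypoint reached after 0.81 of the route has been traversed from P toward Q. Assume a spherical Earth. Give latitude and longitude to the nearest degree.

≈ (13°S, 103°W)

Write both endpoints as unit vectors p₁, p₂ with components (cos φ cos λ, cos φ sin λ, sin φ).
The central angle between the endpoints is δ = arccos(p₁·p₂) ≈ 1.586 rad (90.8°).
Interpolate at f = 0.81 with slerp weights a = sin((1−f)δ)/sin δ ≈ 0.297, b = sin(fδ)/sin δ ≈ 0.959.
p = a·p₁ + b·p₂ ≈ (-0.215, -0.951, -0.223); φ = arcsin(p_z) ≈ -12.87°, λ = atan2(p_y, p_x) ≈ -102.74°.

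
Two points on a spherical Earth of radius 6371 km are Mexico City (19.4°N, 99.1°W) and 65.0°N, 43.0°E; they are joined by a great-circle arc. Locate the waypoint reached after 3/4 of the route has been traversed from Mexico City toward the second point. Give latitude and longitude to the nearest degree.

From cos δ = sin φ₁ sin φ₂ + cos φ₁ cos φ₂ cos Δλ, the central angle is δ ≈ 1.584 rad (90.8°).
Interpolate at f = 3/4 with slerp weights a = sin((1−f)δ)/sin δ ≈ 0.386, b = sin(fδ)/sin δ ≈ 0.928.
p = a·p₁ + b·p₂ ≈ (0.229, -0.092, 0.969); φ = arcsin(p_z) ≈ 75.70°, λ = atan2(p_y, p_x) ≈ -21.86°.

≈ 76°N, 22°W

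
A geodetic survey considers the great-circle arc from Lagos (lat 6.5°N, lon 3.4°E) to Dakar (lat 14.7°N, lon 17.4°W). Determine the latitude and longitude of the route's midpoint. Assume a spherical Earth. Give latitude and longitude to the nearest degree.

Convert each endpoint to a unit vector on the sphere (x = cos φ cos λ, y = cos φ sin λ, z = sin φ).
The central angle between the endpoints is δ = arccos(p₁·p₂) ≈ 0.384 rad (22.0°).
Interpolate at f = 1/2 with slerp weights a = sin((1−f)δ)/sin δ ≈ 0.509, b = sin(fδ)/sin δ ≈ 0.509.
p = a·p₁ + b·p₂ ≈ (0.975, -0.117, 0.187); φ = arcsin(p_z) ≈ 10.77°, λ = atan2(p_y, p_x) ≈ -6.86°.

≈ lat 11°N, lon 7°W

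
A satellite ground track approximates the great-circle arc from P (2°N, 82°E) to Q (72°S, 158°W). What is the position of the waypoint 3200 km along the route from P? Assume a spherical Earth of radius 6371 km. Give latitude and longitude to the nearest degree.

From cos δ = sin φ₁ sin φ₂ + cos φ₁ cos φ₂ cos Δλ, the central angle is δ ≈ 1.760 rad (100.8°). The total great-circle distance is δ·R ≈ 1.760 × 6371 ≈ 11210 km, so the target fraction is f = 3200/11210 ≈ 0.285.
Interpolate at f ≈ 0.285 with slerp weights a = sin((1−f)δ)/sin δ ≈ 0.968, b = sin(fδ)/sin δ ≈ 0.490.
p = a·p₁ + b·p₂ ≈ (-0.006, 0.902, -0.432); φ = arcsin(p_z) ≈ -25.62°, λ = atan2(p_y, p_x) ≈ 90.36°.

≈ (26°S, 90°E)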